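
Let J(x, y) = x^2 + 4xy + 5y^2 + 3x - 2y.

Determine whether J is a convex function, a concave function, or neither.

J is quadratic, so its Hessian is the constant matrix H = [[2, 4], [4, 10]].
det(H) = 4, tr(H) = 12.
det(H) > 0 and tr(H) > 0, so H is positive definite everywhere: convex.

convex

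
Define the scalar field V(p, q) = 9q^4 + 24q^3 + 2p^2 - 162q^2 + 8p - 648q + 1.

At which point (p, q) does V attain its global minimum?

(-2, 3)

V(p,q) separates as A(p) + B(q) + 1, so its minimum is min A + min B + 1.
A'(p) = 4p + 8 vanishes at p ∈ {-2}; B'(q) = 36(q - 3)(q + 2)(q + 3) vanishes at q ∈ {-3, -2, 3}.
Local minima of A (where A''>0): A(-2)=-8. Local minima of B: B(-3)=567, B(3)=-2025.
So the global minimum of V is A(-2) + B(3) + 1 = -8 − 2025 + 1 = -2032, attained at (-2, 3).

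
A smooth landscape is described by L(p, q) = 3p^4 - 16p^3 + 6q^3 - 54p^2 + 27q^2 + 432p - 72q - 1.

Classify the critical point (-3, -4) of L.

The mixed partial ∂²L/∂p∂q is 0, so the Hessian at any point is diag(L_pp, L_qq) = diag(12(3p^2 - 8p - 9), 18(2q + 3)).
At (-3, -4): H = diag(504, -90).
The eigenvalues have opposite signs, so H is indefinite: a saddle point.

saddle point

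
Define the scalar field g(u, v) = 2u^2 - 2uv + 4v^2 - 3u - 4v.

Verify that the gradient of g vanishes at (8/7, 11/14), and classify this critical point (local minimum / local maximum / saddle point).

∇g = (4u - 2v - 3, -2u + 8v - 4); substituting (8/7, 11/14) gives ∇g = (0, 0), so (8/7, 11/14) is indeed a critical point.
The Hessian of g is constant: H = [[4, -2], [-2, 8]].
det(H) = 4·8 − (-2)² = 28.
det(H) > 0 and tr(H) = 12 > 0, so H is positive definite and the point is a local minimum.

local minimum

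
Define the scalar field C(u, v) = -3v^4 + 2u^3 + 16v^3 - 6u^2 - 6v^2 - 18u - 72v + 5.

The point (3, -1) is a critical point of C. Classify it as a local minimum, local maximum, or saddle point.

The mixed partial ∂²C/∂u∂v is 0, so the Hessian at any point is diag(C_uu, C_vv) = diag(12(u - 1), 12(-3v^2 + 8v - 1)).
At (3, -1): H = diag(24, -144).
The eigenvalues have opposite signs, so H is indefinite: a saddle point.

saddle point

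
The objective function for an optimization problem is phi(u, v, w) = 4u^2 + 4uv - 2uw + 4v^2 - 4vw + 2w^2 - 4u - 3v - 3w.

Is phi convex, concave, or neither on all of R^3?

convex

phi is quadratic, so its Hessian is the constant matrix H = [[8, 4, -2], [4, 8, -4], [-2, -4, 4]].
Leading principal minors: 8, 48, 96.
All positive ⇒ H ≻ 0 ⇒ convex.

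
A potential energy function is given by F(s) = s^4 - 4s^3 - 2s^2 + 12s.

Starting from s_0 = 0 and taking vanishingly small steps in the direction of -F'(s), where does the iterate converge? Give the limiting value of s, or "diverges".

-1

F'(s) = 4(s - 3)(s - 1)(s + 1), so F'(0) = 12.
Gradient descent moves in the -F' direction, i.e. s is decreasing.
The nearest critical point in that direction is s = -1, where F'' = 32 > 0 (a local minimum). The iterate converges there.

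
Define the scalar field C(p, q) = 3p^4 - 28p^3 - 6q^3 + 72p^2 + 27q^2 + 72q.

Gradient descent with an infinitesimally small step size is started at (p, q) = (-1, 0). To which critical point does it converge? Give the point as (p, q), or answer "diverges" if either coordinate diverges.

(0, -1)

C is separable, so gradient descent decouples: p follows -∂C/∂p, q follows -∂C/∂q.
∂C/∂p = 12p(p - 4)(p - 3); at p=-1 this is -240, so p increases.
∂C/∂q = -18(q - 4)(q + 1); at q=0 this is 72, so q decreases.
p converges to its nearest critical value 0 (a local min of the p-part); q converges to -1. The iterate converges to (0, -1).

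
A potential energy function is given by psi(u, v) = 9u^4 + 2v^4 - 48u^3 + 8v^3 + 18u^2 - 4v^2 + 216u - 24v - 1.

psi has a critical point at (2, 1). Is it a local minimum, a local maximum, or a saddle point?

The mixed partial ∂²psi/∂u∂v is 0, so the Hessian at any point is diag(psi_uu, psi_vv) = diag(36(3u^2 - 8u + 1), 8(3v^2 + 6v - 1)).
At (2, 1): H = diag(-108, 64).
The eigenvalues have opposite signs, so H is indefinite: a saddle point.

saddle point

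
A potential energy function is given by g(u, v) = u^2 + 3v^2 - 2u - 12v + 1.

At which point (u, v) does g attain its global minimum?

g(u,v) separates as P(u) + Q(v) + 1, so its minimum is min P + min Q + 1.
P'(u) = 2u - 2 vanishes at u ∈ {1}; Q'(v) = 6v - 12 vanishes at v ∈ {2}.
Local minima of P (where P''>0): P(1)=-1. Local minima of Q: Q(2)=-12.
So the global minimum of g is P(1) + Q(2) + 1 = -1 − 12 + 1 = -12, attained at (1, 2).

(1, 2)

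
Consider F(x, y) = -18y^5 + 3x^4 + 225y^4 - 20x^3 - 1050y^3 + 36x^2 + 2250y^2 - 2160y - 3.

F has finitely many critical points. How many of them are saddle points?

6

F separates as a function of x plus a function of y, so ∇F=0 decouples.
∂F/∂x = 12x(x - 3)(x - 2) = 0 at x ∈ {0, 2, 3}; ∂F/∂y = -90(y - 4)(y - 3)(y - 2)(y - 1) = 0 at y ∈ {1, 2, 3, 4}.
The Hessian is diagonal: diag(F_xx, F_yy). Second derivatives: F_xx(0)=72, F_xx(2)=-24, F_xx(3)=36; F_yy(1)=540, F_yy(2)=-180, F_yy(3)=180, F_yy(4)=-540.
Saddle points occur where the two diagonal entries have opposite signs: (0, 2), (0, 4), (2, 1), (2, 3), (3, 2), (3, 4). Count: 6.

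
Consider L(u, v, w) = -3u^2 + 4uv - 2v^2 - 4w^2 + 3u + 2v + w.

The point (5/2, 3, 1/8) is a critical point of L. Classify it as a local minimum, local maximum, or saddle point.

The Hessian is constant: H = [[-6, 4, 0], [4, -4, 0], [0, 0, -8]].
Leading principal minors: Δ₁ = -6, Δ₂ = 8, Δ₃ = -64.
The minors alternate sign starting negative (−, +, −), so H is negative definite: a local maximum.

local maximum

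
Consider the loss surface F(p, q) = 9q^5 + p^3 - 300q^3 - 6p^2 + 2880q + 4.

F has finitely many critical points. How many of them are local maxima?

2

F separates as a function of p plus a function of q, so ∇F=0 decouples.
∂F/∂p = 3p(p - 4) = 0 at p ∈ {0, 4}; ∂F/∂q = 45(q - 4)(q - 2)(q + 2)(q + 4) = 0 at q ∈ {-4, -2, 2, 4}.
The Hessian is diagonal: diag(F_pp, F_qq). Second derivatives: F_pp(0)=-12, F_pp(4)=12; F_qq(-4)=-4320, F_qq(-2)=2160, F_qq(2)=-2160, F_qq(4)=4320.
Local maxima occur where both diagonal entries negative: (0, -4), (0, 2). Count: 2.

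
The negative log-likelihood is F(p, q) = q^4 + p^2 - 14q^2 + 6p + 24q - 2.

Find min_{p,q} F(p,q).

F(p,q) separates as A(p) + B(q) − 2, so its minimum is min A + min B − 2.
A'(p) = 2p + 6 vanishes at p ∈ {-3}; B'(q) = 4(q - 2)(q - 1)(q + 3) vanishes at q ∈ {-3, 1, 2}.
Local minima of A (where A''>0): A(-3)=-9. Local minima of B: B(-3)=-117, B(2)=8.
So the global minimum of F is A(-3) + B(-3) − 2 = -9 − 117 − 2 = -128, attained at (-3, -3).

-128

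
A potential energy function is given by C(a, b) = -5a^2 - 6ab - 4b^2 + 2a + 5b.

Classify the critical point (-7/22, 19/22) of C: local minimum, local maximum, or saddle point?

local maximum

The Hessian of C is constant: H = [[-10, -6], [-6, -8]].
det(H) = (-10)·(-8) − (-6)² = 44.
det(H) > 0 and tr(H) = -18 < 0, so H is negative definite and the point is a local maximum.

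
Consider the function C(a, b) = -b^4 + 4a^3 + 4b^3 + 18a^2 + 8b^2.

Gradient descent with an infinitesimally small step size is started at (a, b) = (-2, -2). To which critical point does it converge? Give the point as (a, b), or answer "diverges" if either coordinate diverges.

C is separable, so gradient descent decouples: a follows -∂C/∂a, b follows -∂C/∂b.
∂C/∂a = 12a(a + 3); at a=-2 this is -24, so a increases.
∂C/∂b = -4b(b - 4)(b + 1); at b=-2 this is 48, so b decreases.
The b-coordinate has no critical point in that direction and runs off to infinity.

diverges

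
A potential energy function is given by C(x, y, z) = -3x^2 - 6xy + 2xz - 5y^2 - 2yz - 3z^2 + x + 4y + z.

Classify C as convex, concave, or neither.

concave

C is quadratic, so its Hessian is the constant matrix H = [[-6, -6, 2], [-6, -10, -2], [2, -2, -6]].
Leading principal minors: -6, 24, -32.
Signs alternate −, +, − ⇒ H ≺ 0 ⇒ concave.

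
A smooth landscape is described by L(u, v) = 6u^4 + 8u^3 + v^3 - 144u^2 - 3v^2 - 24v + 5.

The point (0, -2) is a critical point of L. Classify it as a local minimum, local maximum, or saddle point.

The mixed partial ∂²L/∂u∂v is 0, so the Hessian at any point is diag(L_uu, L_vv) = diag(24(3u^2 + 2u - 12), 6(v - 1)).
At (0, -2): H = diag(-288, -18).
Both eigenvalues are negative, so H is negative definite: a local maximum.

local maximum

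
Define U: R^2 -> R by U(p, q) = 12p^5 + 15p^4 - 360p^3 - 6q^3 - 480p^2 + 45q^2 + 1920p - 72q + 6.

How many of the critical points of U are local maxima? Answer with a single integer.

2

U separates as a function of p plus a function of q, so ∇U=0 decouples.
∂U/∂p = 60(p - 4)(p - 1)(p + 2)(p + 4) = 0 at p ∈ {-4, -2, 1, 4}; ∂U/∂q = -18(q - 4)(q - 1) = 0 at q ∈ {1, 4}.
The Hessian is diagonal: diag(U_pp, U_qq). Second derivatives: U_pp(-4)=-4800, U_pp(-2)=2160, U_pp(1)=-2700, U_pp(4)=8640; U_qq(1)=54, U_qq(4)=-54.
Local maxima occur where both diagonal entries negative: (-4, 4), (1, 4). Count: 2.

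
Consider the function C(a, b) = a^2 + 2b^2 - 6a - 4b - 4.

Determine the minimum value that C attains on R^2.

-15

C(a,b) separates as P(a) + Q(b) − 4, so its minimum is min P + min Q − 4.
P'(a) = 2a - 6 vanishes at a ∈ {3}; Q'(b) = 4b - 4 vanishes at b ∈ {1}.
Local minima of P (where P''>0): P(3)=-9. Local minima of Q: Q(1)=-2.
So the global minimum of C is P(3) + Q(1) − 4 = -9 − 2 − 4 = -15, attained at (3, 1).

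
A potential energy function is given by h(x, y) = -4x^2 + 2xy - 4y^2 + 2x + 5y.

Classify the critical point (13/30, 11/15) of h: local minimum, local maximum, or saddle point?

local maximum

The Hessian of h is constant: H = [[-8, 2], [2, -8]].
det(H) = (-8)·(-8) − 2² = 60.
det(H) > 0 and tr(H) = -16 < 0, so H is negative definite and the point is a local maximum.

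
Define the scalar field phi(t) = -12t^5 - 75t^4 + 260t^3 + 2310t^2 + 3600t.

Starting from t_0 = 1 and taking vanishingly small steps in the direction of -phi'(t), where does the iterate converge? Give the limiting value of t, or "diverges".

phi'(t) = -60(t - 4)(t + 1)(t + 3)(t + 5), so phi'(1) = 8640.
Gradient descent moves in the -phi' direction, i.e. t is decreasing.
The nearest critical point in that direction is t = -1, where phi'' = 2400 > 0 (a local minimum). The iterate converges there.

-1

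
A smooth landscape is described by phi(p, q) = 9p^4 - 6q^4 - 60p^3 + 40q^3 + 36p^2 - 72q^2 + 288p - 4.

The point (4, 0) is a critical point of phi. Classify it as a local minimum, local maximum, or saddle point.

The mixed partial ∂²phi/∂p∂q is 0, so the Hessian at any point is diag(phi_pp, phi_qq) = diag(36(3p^2 - 10p + 2), 24(-3q^2 + 10q - 6)).
At (4, 0): H = diag(360, -144).
The eigenvalues have opposite signs, so H is indefinite: a saddle point.

saddle point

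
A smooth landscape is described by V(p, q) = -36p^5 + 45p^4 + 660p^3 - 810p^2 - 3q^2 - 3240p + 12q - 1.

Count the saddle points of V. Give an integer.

V separates as a function of p plus a function of q, so ∇V=0 decouples.
∂V/∂p = -180(p - 3)(p - 2)(p + 1)(p + 3) = 0 at p ∈ {-3, -1, 2, 3}; ∂V/∂q = -6(q - 2) = 0 at q ∈ {2}.
The Hessian is diagonal: diag(V_pp, V_qq). Second derivatives: V_pp(-3)=10800, V_pp(-1)=-4320, V_pp(2)=2700, V_pp(3)=-4320; V_qq(2)=-6.
Saddle points occur where the two diagonal entries have opposite signs: (-3, 2), (2, 2). Count: 2.

2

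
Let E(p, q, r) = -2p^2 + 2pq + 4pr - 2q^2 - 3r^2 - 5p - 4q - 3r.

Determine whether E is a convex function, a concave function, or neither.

E is quadratic, so its Hessian is the constant matrix H = [[-4, 2, 4], [2, -4, 0], [4, 0, -6]].
Leading principal minors: -4, 12, -8.
Signs alternate −, +, − ⇒ H ≺ 0 ⇒ concave.

concave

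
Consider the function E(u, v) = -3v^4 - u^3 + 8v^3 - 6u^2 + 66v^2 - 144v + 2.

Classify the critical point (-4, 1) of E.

The mixed partial ∂²E/∂u∂v is 0, so the Hessian at any point is diag(E_uu, E_vv) = diag(-6(u + 2), 12(-3v^2 + 4v + 11)).
At (-4, 1): H = diag(12, 144).
Both eigenvalues are positive, so H is positive definite: a local minimum.

local minimum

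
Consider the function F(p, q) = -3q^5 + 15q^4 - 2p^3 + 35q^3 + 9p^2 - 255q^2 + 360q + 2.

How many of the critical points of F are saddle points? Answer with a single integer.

F separates as a function of p plus a function of q, so ∇F=0 decouples.
∂F/∂p = -6p(p - 3) = 0 at p ∈ {0, 3}; ∂F/∂q = -15(q - 4)(q - 2)(q - 1)(q + 3) = 0 at q ∈ {-3, 1, 2, 4}.
The Hessian is diagonal: diag(F_pp, F_qq). Second derivatives: F_pp(0)=18, F_pp(3)=-18; F_qq(-3)=2100, F_qq(1)=-180, F_qq(2)=150, F_qq(4)=-630.
Saddle points occur where the two diagonal entries have opposite signs: (0, 1), (0, 4), (3, -3), (3, 2). Count: 4.

4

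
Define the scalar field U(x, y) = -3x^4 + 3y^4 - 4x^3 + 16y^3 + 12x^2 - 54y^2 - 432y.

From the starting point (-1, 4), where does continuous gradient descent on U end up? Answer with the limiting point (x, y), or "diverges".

(0, 3)

U is separable, so gradient descent decouples: x follows -∂U/∂x, y follows -∂U/∂y.
∂U/∂x = -12x(x - 1)(x + 2); at x=-1 this is -24, so x increases.
∂U/∂y = 12(y - 3)(y + 3)(y + 4); at y=4 this is 672, so y decreases.
x converges to its nearest critical value 0 (a local min of the x-part); y converges to 3. The iterate converges to (0, 3).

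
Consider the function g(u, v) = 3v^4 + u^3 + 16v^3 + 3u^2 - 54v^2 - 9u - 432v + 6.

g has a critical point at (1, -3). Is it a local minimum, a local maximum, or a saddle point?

saddle point

The mixed partial ∂²g/∂u∂v is 0, so the Hessian at any point is diag(g_uu, g_vv) = diag(6(u + 1), 12(3v^2 + 8v - 9)).
At (1, -3): H = diag(12, -72).
The eigenvalues have opposite signs, so H is indefinite: a saddle point.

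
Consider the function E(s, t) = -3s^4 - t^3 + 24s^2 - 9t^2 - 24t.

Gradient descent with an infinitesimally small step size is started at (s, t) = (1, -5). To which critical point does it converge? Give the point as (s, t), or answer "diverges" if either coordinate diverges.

(0, -4)

E is separable, so gradient descent decouples: s follows -∂E/∂s, t follows -∂E/∂t.
∂E/∂s = -12s(s - 2)(s + 2); at s=1 this is 36, so s decreases.
∂E/∂t = -3(t + 2)(t + 4); at t=-5 this is -9, so t increases.
s converges to its nearest critical value 0 (a local min of the s-part); t converges to -4. The iterate converges to (0, -4).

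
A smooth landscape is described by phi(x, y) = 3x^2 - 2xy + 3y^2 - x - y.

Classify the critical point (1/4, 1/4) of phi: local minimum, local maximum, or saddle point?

The Hessian of phi is constant: H = [[6, -2], [-2, 6]].
det(H) = 6·6 − (-2)² = 32.
det(H) > 0 and tr(H) = 12 > 0, so H is positive definite and the point is a local minimum.

local minimum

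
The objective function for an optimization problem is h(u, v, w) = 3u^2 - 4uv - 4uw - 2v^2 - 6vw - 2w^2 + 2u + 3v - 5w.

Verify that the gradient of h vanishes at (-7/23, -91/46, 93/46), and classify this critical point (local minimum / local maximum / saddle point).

∇h = (6u - 4v - 4w + 2, -4u - 4v - 6w + 3, -4u - 6v - 4w - 5); substituting (-7/23, -91/46, 93/46) gives ∇h = (0, 0, 0), so (-7/23, -91/46, 93/46) is indeed a critical point.
The Hessian is constant: H = [[6, -4, -4], [-4, -4, -6], [-4, -6, -4]].
Leading principal minors: Δ₁ = 6, Δ₂ = -40, Δ₃ = -184.
The minors fit neither the all-positive nor the alternating-sign pattern, so H is indefinite: a saddle point.

saddle point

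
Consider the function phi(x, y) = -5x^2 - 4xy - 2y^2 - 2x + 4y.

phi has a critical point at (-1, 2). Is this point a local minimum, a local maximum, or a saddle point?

The Hessian of phi is constant: H = [[-10, -4], [-4, -4]].
det(H) = (-10)·(-4) − (-4)² = 24.
det(H) > 0 and tr(H) = -14 < 0, so H is negative definite and the point is a local maximum.

local maximum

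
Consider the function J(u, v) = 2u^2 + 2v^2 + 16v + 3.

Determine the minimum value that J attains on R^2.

J(u,v) separates as P(u) + Q(v) + 3, so its minimum is min P + min Q + 3.
P'(u) = 4u vanishes at u ∈ {0}; Q'(v) = 4v + 16 vanishes at v ∈ {-4}.
Local minima of P (where P''>0): P(0)=0. Local minima of Q: Q(-4)=-32.
So the global minimum of J is P(0) + Q(-4) + 3 = 0 − 32 + 3 = -29, attained at (0, -4).

-29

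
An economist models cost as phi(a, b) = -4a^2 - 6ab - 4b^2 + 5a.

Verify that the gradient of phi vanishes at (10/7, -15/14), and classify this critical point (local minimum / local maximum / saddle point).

local maximum

∇phi = (-8a - 6b + 5, -6a - 8b); substituting (10/7, -15/14) gives ∇phi = (0, 0), so (10/7, -15/14) is indeed a critical point.
The Hessian of phi is constant: H = [[-8, -6], [-6, -8]].
det(H) = (-8)·(-8) − (-6)² = 28.
det(H) > 0 and tr(H) = -16 < 0, so H is negative definite and the point is a local maximum.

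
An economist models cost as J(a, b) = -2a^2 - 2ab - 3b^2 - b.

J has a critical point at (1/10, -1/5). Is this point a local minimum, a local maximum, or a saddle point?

The Hessian of J is constant: H = [[-4, -2], [-2, -6]].
det(H) = (-4)·(-6) − (-2)² = 20.
det(H) > 0 and tr(H) = -10 < 0, so H is negative definite and the point is a local maximum.

local maximum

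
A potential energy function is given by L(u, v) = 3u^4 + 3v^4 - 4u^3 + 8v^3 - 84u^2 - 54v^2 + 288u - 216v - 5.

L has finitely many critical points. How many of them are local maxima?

L separates as a function of u plus a function of v, so ∇L=0 decouples.
∂L/∂u = 12(u - 3)(u - 2)(u + 4) = 0 at u ∈ {-4, 2, 3}; ∂L/∂v = 12(v - 3)(v + 2)(v + 3) = 0 at v ∈ {-3, -2, 3}.
The Hessian is diagonal: diag(L_uu, L_vv). Second derivatives: L_uu(-4)=504, L_uu(2)=-72, L_uu(3)=84; L_vv(-3)=72, L_vv(-2)=-60, L_vv(3)=360.
Local maxima occur where both diagonal entries negative: (2, -2). Count: 1.

1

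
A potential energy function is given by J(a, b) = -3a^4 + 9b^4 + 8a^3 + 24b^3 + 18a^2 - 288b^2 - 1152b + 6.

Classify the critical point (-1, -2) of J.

local maximum

The mixed partial ∂²J/∂a∂b is 0, so the Hessian at any point is diag(J_aa, J_bb) = diag(12(-3a^2 + 4a + 3), 36(3b^2 + 4b - 16)).
At (-1, -2): H = diag(-48, -432).
Both eigenvalues are negative, so H is negative definite: a local maximum.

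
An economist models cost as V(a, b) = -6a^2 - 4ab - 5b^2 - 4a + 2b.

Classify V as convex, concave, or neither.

V is quadratic, so its Hessian is the constant matrix H = [[-12, -4], [-4, -10]].
det(H) = 104, tr(H) = -22.
det(H) > 0 and tr(H) < 0, so H is negative definite everywhere: concave.

concave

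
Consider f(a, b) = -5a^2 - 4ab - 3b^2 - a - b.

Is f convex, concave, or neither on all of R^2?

f is quadratic, so its Hessian is the constant matrix H = [[-10, -4], [-4, -6]].
det(H) = 44, tr(H) = -16.
det(H) > 0 and tr(H) < 0, so H is negative definite everywhere: concave.

concave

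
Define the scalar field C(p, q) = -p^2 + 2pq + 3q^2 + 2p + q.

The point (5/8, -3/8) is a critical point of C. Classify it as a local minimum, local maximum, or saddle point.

saddle point

The Hessian of C is constant: H = [[-2, 2], [2, 6]].
det(H) = (-2)·6 − 2² = -16.
Since det(H) < 0, H is indefinite and the critical point is a saddle point.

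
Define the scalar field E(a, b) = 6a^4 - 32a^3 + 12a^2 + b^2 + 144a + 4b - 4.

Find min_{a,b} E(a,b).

-102

E(a,b) separates as P(a) + Q(b) − 4, so its minimum is min P + min Q − 4.
P'(a) = 24(a - 3)(a - 2)(a + 1) vanishes at a ∈ {-1, 2, 3}; Q'(b) = 2b + 4 vanishes at b ∈ {-2}.
Local minima of P (where P''>0): P(-1)=-94, P(3)=162. Local minima of Q: Q(-2)=-4.
So the global minimum of E is P(-1) + Q(-2) − 4 = -94 − 4 − 4 = -102, attained at (-1, -2).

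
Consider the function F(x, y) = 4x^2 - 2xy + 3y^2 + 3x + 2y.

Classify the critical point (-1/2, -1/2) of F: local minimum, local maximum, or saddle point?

local minimum

The Hessian of F is constant: H = [[8, -2], [-2, 6]].
det(H) = 8·6 − (-2)² = 44.
det(H) > 0 and tr(H) = 14 > 0, so H is positive definite and the point is a local minimum.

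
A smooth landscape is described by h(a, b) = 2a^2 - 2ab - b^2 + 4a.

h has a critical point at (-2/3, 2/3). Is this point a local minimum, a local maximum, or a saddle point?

saddle point

The Hessian of h is constant: H = [[4, -2], [-2, -2]].
det(H) = 4·(-2) − (-2)² = -12.
Since det(H) < 0, H is indefinite and the critical point is a saddle point.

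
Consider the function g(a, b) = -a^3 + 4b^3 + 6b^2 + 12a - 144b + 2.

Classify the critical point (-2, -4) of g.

The mixed partial ∂²g/∂a∂b is 0, so the Hessian at any point is diag(g_aa, g_bb) = diag(-6a, 12(2b + 1)).
At (-2, -4): H = diag(12, -84).
The eigenvalues have opposite signs, so H is indefinite: a saddle point.

saddle point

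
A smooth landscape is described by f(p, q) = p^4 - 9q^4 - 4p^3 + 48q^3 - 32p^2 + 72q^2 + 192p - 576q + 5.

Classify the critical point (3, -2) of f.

The mixed partial ∂²f/∂p∂q is 0, so the Hessian at any point is diag(f_pp, f_qq) = diag(4(3p^2 - 6p - 16), 36(-3q^2 + 8q + 4)).
At (3, -2): H = diag(-28, -864).
Both eigenvalues are negative, so H is negative definite: a local maximum.

local maximum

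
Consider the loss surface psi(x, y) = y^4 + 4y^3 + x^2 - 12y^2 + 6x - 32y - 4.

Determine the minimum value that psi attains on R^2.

-77

psi(x,y) separates as P(x) + Q(y) − 4, so its minimum is min P + min Q − 4.
P'(x) = 2x + 6 vanishes at x ∈ {-3}; Q'(y) = 4(y - 2)(y + 1)(y + 4) vanishes at y ∈ {-4, -1, 2}.
Local minima of P (where P''>0): P(-3)=-9. Local minima of Q: Q(-4)=-64, Q(2)=-64.
So the global minimum of psi is P(-3) + Q(-4) − 4 = -9 − 64 − 4 = -77, attained at (-3, -4).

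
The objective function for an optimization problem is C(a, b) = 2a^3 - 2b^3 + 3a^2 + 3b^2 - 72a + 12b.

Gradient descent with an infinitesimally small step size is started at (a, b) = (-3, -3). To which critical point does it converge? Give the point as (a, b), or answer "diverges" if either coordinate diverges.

C is separable, so gradient descent decouples: a follows -∂C/∂a, b follows -∂C/∂b.
∂C/∂a = 6(a - 3)(a + 4); at a=-3 this is -36, so a increases.
∂C/∂b = -6(b - 2)(b + 1); at b=-3 this is -60, so b increases.
a converges to its nearest critical value 3 (a local min of the a-part); b converges to -1. The iterate converges to (3, -1).

(3, -1)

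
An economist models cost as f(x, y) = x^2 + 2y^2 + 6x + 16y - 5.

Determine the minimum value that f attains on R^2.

-46

f(x,y) separates as P(x) + Q(y) − 5, so its minimum is min P + min Q − 5.
P'(x) = 2x + 6 vanishes at x ∈ {-3}; Q'(y) = 4y + 16 vanishes at y ∈ {-4}.
Local minima of P (where P''>0): P(-3)=-9. Local minima of Q: Q(-4)=-32.
So the global minimum of f is P(-3) + Q(-4) − 5 = -9 − 32 − 5 = -46, attained at (-3, -4).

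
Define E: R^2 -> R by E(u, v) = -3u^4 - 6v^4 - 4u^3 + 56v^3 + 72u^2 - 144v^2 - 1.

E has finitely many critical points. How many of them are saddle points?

4

E separates as a function of u plus a function of v, so ∇E=0 decouples.
∂E/∂u = -12u(u - 3)(u + 4) = 0 at u ∈ {-4, 0, 3}; ∂E/∂v = -24v(v - 4)(v - 3) = 0 at v ∈ {0, 3, 4}.
The Hessian is diagonal: diag(E_uu, E_vv). Second derivatives: E_uu(-4)=-336, E_uu(0)=144, E_uu(3)=-252; E_vv(0)=-288, E_vv(3)=72, E_vv(4)=-96.
Saddle points occur where the two diagonal entries have opposite signs: (-4, 3), (0, 0), (0, 4), (3, 3). Count: 4.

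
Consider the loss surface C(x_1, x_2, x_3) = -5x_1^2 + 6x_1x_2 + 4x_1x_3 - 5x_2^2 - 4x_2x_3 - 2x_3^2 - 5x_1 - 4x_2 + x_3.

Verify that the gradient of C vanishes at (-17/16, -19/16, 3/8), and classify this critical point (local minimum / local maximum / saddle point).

∇C = (-10x_1 + 6x_2 + 4x_3 - 5, 6x_1 - 10x_2 - 4x_3 - 4, 4x_1 - 4x_2 - 4x_3 + 1); substituting (-17/16, -19/16, 3/8) gives ∇C = (0, 0, 0), so (-17/16, -19/16, 3/8) is indeed a critical point.
The Hessian is constant: H = [[-10, 6, 4], [6, -10, -4], [4, -4, -4]].
Leading principal minors: Δ₁ = -10, Δ₂ = 64, Δ₃ = -128.
The minors alternate sign starting negative (−, +, −), so H is negative definite: a local maximum.

local maximum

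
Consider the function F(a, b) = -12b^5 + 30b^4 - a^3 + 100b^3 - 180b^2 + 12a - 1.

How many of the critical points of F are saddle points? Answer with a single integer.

F separates as a function of a plus a function of b, so ∇F=0 decouples.
∂F/∂a = -3(a - 2)(a + 2) = 0 at a ∈ {-2, 2}; ∂F/∂b = -60b(b - 3)(b - 1)(b + 2) = 0 at b ∈ {-2, 0, 1, 3}.
The Hessian is diagonal: diag(F_aa, F_bb). Second derivatives: F_aa(-2)=12, F_aa(2)=-12; F_bb(-2)=1800, F_bb(0)=-360, F_bb(1)=360, F_bb(3)=-1800.
Saddle points occur where the two diagonal entries have opposite signs: (-2, 0), (-2, 3), (2, -2), (2, 1). Count: 4.

4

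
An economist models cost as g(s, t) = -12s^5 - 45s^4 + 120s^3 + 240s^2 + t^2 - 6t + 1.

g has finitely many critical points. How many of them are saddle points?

g separates as a function of s plus a function of t, so ∇g=0 decouples.
∂g/∂s = -60s(s - 2)(s + 1)(s + 4) = 0 at s ∈ {-4, -1, 0, 2}; ∂g/∂t = 2(t - 3) = 0 at t ∈ {3}.
The Hessian is diagonal: diag(g_ss, g_tt). Second derivatives: g_ss(-4)=4320, g_ss(-1)=-540, g_ss(0)=480, g_ss(2)=-2160; g_tt(3)=2.
Saddle points occur where the two diagonal entries have opposite signs: (-1, 3), (2, 3). Count: 2.

2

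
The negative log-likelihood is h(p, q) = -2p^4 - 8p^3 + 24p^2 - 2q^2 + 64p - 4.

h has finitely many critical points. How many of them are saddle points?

1

h separates as a function of p plus a function of q, so ∇h=0 decouples.
∂h/∂p = -8(p - 2)(p + 1)(p + 4) = 0 at p ∈ {-4, -1, 2}; ∂h/∂q = -4q = 0 at q ∈ {0}.
The Hessian is diagonal: diag(h_pp, h_qq). Second derivatives: h_pp(-4)=-144, h_pp(-1)=72, h_pp(2)=-144; h_qq(0)=-4.
Saddle points occur where the two diagonal entries have opposite signs: (-1, 0). Count: 1.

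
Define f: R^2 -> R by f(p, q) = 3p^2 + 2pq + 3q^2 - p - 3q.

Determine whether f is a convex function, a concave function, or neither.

f is quadratic, so its Hessian is the constant matrix H = [[6, 2], [2, 6]].
det(H) = 32, tr(H) = 12.
det(H) > 0 and tr(H) > 0, so H is positive definite everywhere: convex.

convex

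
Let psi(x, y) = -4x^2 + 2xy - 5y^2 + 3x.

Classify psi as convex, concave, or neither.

psi is quadratic, so its Hessian is the constant matrix H = [[-8, 2], [2, -10]].
det(H) = 76, tr(H) = -18.
det(H) > 0 and tr(H) < 0, so H is negative definite everywhere: concave.

concave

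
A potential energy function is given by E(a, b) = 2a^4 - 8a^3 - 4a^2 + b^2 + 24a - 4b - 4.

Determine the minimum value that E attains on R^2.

-26

E(a,b) separates as P(a) + Q(b) − 4, so its minimum is min P + min Q − 4.
P'(a) = 8(a - 3)(a - 1)(a + 1) vanishes at a ∈ {-1, 1, 3}; Q'(b) = 2b - 4 vanishes at b ∈ {2}.
Local minima of P (where P''>0): P(-1)=-18, P(3)=-18. Local minima of Q: Q(2)=-4.
So the global minimum of E is P(-1) + Q(2) − 4 = -18 − 4 − 4 = -26, attained at (-1, 2).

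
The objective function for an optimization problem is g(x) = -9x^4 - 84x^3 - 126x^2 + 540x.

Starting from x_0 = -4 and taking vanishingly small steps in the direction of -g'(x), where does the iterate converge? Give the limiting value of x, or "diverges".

-3

g'(x) = -36(x - 1)(x + 3)(x + 5), so g'(-4) = -180.
Gradient descent moves in the -g' direction, i.e. x is increasing.
The nearest critical point in that direction is x = -3, where g'' = 288 > 0 (a local minimum). The iterate converges there.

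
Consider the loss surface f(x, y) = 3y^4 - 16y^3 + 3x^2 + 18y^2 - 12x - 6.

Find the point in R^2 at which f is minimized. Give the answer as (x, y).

f(x,y) separates as P(x) + Q(y) − 6, so its minimum is min P + min Q − 6.
P'(x) = 6x - 12 vanishes at x ∈ {2}; Q'(y) = 12y(y - 3)(y - 1) vanishes at y ∈ {0, 1, 3}.
Local minima of P (where P''>0): P(2)=-12. Local minima of Q: Q(0)=0, Q(3)=-27.
So the global minimum of f is P(2) + Q(3) − 6 = -12 − 27 − 6 = -45, attained at (2, 3).

(2, 3)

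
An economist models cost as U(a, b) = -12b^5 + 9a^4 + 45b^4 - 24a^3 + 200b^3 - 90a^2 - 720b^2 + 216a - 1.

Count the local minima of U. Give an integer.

U separates as a function of a plus a function of b, so ∇U=0 decouples.
∂U/∂a = 36(a - 3)(a - 1)(a + 2) = 0 at a ∈ {-2, 1, 3}; ∂U/∂b = -60b(b - 4)(b - 2)(b + 3) = 0 at b ∈ {-3, 0, 2, 4}.
The Hessian is diagonal: diag(U_aa, U_bb). Second derivatives: U_aa(-2)=540, U_aa(1)=-216, U_aa(3)=360; U_bb(-3)=6300, U_bb(0)=-1440, U_bb(2)=1200, U_bb(4)=-3360.
Local minima occur where both diagonal entries positive: (-2, -3), (-2, 2), (3, -3), (3, 2). Count: 4.

4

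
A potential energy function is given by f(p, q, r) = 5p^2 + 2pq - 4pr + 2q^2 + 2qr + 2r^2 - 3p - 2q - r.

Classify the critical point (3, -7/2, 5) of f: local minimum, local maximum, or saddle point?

local minimum

The Hessian is constant: H = [[10, 2, -4], [2, 4, 2], [-4, 2, 4]].
Leading principal minors: Δ₁ = 10, Δ₂ = 36, Δ₃ = 8.
All leading minors are positive, so H is positive definite: a local minimum.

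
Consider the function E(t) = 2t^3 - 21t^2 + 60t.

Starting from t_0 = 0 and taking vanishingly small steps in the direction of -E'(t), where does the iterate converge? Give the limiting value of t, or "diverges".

diverges

E'(t) = 6(t - 5)(t - 2), so E'(0) = 60.
Gradient descent moves in the -E' direction, i.e. t is decreasing.
There is no critical point below t=0, and E' keeps the same sign, so the iterate runs off to −∞.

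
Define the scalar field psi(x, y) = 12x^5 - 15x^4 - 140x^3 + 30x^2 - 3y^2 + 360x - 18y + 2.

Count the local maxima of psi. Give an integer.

psi separates as a function of x plus a function of y, so ∇psi=0 decouples.
∂psi/∂x = 60(x - 3)(x - 1)(x + 1)(x + 2) = 0 at x ∈ {-2, -1, 1, 3}; ∂psi/∂y = -6(y + 3) = 0 at y ∈ {-3}.
The Hessian is diagonal: diag(psi_xx, psi_yy). Second derivatives: psi_xx(-2)=-900, psi_xx(-1)=480, psi_xx(1)=-720, psi_xx(3)=2400; psi_yy(-3)=-6.
Local maxima occur where both diagonal entries negative: (-2, -3), (1, -3). Count: 2.

2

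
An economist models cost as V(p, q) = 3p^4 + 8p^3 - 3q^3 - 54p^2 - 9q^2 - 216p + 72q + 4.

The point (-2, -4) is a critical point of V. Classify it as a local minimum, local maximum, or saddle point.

saddle point

The mixed partial ∂²V/∂p∂q is 0, so the Hessian at any point is diag(V_pp, V_qq) = diag(12(3p^2 + 4p - 9), -18(q + 1)).
At (-2, -4): H = diag(-60, 54).
The eigenvalues have opposite signs, so H is indefinite: a saddle point.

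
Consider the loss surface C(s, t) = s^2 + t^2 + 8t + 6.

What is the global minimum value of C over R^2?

-10

C(s,t) separates as P(s) + Q(t) + 6, so its minimum is min P + min Q + 6.
P'(s) = 2s vanishes at s ∈ {0}; Q'(t) = 2(t + 4) vanishes at t ∈ {-4}.
Local minima of P (where P''>0): P(0)=0. Local minima of Q: Q(-4)=-16.
So the global minimum of C is P(0) + Q(-4) + 6 = 0 − 16 + 6 = -10, attained at (0, -4).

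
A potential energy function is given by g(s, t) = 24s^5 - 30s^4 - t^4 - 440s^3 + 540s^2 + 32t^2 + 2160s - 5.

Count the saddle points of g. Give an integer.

6

g separates as a function of s plus a function of t, so ∇g=0 decouples.
∂g/∂s = 120(s - 3)(s - 2)(s + 1)(s + 3) = 0 at s ∈ {-3, -1, 2, 3}; ∂g/∂t = -4t(t - 4)(t + 4) = 0 at t ∈ {-4, 0, 4}.
The Hessian is diagonal: diag(g_ss, g_tt). Second derivatives: g_ss(-3)=-7200, g_ss(-1)=2880, g_ss(2)=-1800, g_ss(3)=2880; g_tt(-4)=-128, g_tt(0)=64, g_tt(4)=-128.
Saddle points occur where the two diagonal entries have opposite signs: (-3, 0), (-1, -4), (-1, 4), (2, 0), (3, -4), (3, 4). Count: 6.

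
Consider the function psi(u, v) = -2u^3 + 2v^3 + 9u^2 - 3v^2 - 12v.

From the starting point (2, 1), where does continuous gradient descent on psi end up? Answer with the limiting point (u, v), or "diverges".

psi is separable, so gradient descent decouples: u follows -∂psi/∂u, v follows -∂psi/∂v.
∂psi/∂u = -6u(u - 3); at u=2 this is 12, so u decreases.
∂psi/∂v = 6(v - 2)(v + 1); at v=1 this is -12, so v increases.
u converges to its nearest critical value 0 (a local min of the u-part); v converges to 2. The iterate converges to (0, 2).

(0, 2)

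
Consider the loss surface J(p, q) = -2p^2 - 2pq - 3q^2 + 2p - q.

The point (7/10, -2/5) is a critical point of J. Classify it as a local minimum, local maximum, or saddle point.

local maximum

The Hessian of J is constant: H = [[-4, -2], [-2, -6]].
det(H) = (-4)·(-6) − (-2)² = 20.
det(H) > 0 and tr(H) = -10 < 0, so H is negative definite and the point is a local maximum.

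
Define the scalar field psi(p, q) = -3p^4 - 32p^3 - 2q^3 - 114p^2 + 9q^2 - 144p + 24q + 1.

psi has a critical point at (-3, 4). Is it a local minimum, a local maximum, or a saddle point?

saddle point

The mixed partial ∂²psi/∂p∂q is 0, so the Hessian at any point is diag(psi_pp, psi_qq) = diag(-12(3p^2 + 16p + 19), 6(-2q + 3)).
At (-3, 4): H = diag(24, -30).
The eigenvalues have opposite signs, so H is indefinite: a saddle point.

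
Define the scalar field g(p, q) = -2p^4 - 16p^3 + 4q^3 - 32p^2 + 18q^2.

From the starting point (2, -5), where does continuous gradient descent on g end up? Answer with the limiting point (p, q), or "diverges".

diverges

g is separable, so gradient descent decouples: p follows -∂g/∂p, q follows -∂g/∂q.
∂g/∂p = -8p(p + 2)(p + 4); at p=2 this is -384, so p increases.
∂g/∂q = 12q(q + 3); at q=-5 this is 120, so q decreases.
The p-coordinate has no critical point in that direction and runs off to infinity.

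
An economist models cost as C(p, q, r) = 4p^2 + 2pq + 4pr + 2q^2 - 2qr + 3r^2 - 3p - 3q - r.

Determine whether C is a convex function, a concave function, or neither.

convex

C is quadratic, so its Hessian is the constant matrix H = [[8, 2, 4], [2, 4, -2], [4, -2, 6]].
Leading principal minors: 8, 28, 40.
All positive ⇒ H ≻ 0 ⇒ convex.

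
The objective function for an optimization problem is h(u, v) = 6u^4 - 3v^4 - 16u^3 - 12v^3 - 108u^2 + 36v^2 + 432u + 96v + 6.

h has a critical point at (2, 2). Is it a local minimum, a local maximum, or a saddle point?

local maximum

The mixed partial ∂²h/∂u∂v is 0, so the Hessian at any point is diag(h_uu, h_vv) = diag(24(3u^2 - 4u - 9), 36(-v^2 - 2v + 2)).
At (2, 2): H = diag(-120, -216).
Both eigenvalues are negative, so H is negative definite: a local maximum.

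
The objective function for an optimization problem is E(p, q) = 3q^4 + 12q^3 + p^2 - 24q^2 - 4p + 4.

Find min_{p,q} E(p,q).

-384

E(p,q) separates as A(p) + B(q) + 4, so its minimum is min A + min B + 4.
A'(p) = 2p - 4 vanishes at p ∈ {2}; B'(q) = 12q(q - 1)(q + 4) vanishes at q ∈ {-4, 0, 1}.
Local minima of A (where A''>0): A(2)=-4. Local minima of B: B(-4)=-384, B(1)=-9.
So the global minimum of E is A(2) + B(-4) + 4 = -4 − 384 + 4 = -384, attained at (2, -4).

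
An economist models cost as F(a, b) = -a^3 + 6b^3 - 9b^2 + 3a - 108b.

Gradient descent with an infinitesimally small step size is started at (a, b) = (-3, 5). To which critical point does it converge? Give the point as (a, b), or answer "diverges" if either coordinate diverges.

(-1, 3)

F is separable, so gradient descent decouples: a follows -∂F/∂a, b follows -∂F/∂b.
∂F/∂a = -3(a - 1)(a + 1); at a=-3 this is -24, so a increases.
∂F/∂b = 18(b - 3)(b + 2); at b=5 this is 252, so b decreases.
a converges to its nearest critical value -1 (a local min of the a-part); b converges to 3. The iterate converges to (-1, 3).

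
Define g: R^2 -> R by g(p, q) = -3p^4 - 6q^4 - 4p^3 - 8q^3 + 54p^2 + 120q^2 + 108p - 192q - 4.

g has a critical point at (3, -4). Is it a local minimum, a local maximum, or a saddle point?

local maximum

The mixed partial ∂²g/∂p∂q is 0, so the Hessian at any point is diag(g_pp, g_qq) = diag(12(-3p^2 - 2p + 9), 24(-3q^2 - 2q + 10)).
At (3, -4): H = diag(-288, -720).
Both eigenvalues are negative, so H is negative definite: a local maximum.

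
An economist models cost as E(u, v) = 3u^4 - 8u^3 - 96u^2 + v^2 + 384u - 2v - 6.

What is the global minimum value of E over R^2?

-1799

E(u,v) separates as P(u) + Q(v) − 6, so its minimum is min P + min Q − 6.
P'(u) = 12(u - 4)(u - 2)(u + 4) vanishes at u ∈ {-4, 2, 4}; Q'(v) = 2v - 2 vanishes at v ∈ {1}.
Local minima of P (where P''>0): P(-4)=-1792, P(4)=256. Local minima of Q: Q(1)=-1.
So the global minimum of E is P(-4) + Q(1) − 6 = -1792 − 1 − 6 = -1799, attained at (-4, 1).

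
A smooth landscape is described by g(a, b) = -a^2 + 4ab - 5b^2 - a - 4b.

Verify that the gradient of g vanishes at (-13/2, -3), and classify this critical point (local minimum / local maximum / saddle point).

∇g = (-2a + 4b - 1, 4a - 10b - 4); substituting (-13/2, -3) gives ∇g = (0, 0), so (-13/2, -3) is indeed a critical point.
The Hessian of g is constant: H = [[-2, 4], [4, -10]].
det(H) = (-2)·(-10) − 4² = 4.
det(H) > 0 and tr(H) = -12 < 0, so H is negative definite and the point is a local maximum.

local maximum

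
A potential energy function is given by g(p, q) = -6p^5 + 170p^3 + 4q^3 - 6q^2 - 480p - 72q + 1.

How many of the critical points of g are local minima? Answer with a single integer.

2

g separates as a function of p plus a function of q, so ∇g=0 decouples.
∂g/∂p = -30(p - 4)(p - 1)(p + 1)(p + 4) = 0 at p ∈ {-4, -1, 1, 4}; ∂g/∂q = 12(q - 3)(q + 2) = 0 at q ∈ {-2, 3}.
The Hessian is diagonal: diag(g_pp, g_qq). Second derivatives: g_pp(-4)=3600, g_pp(-1)=-900, g_pp(1)=900, g_pp(4)=-3600; g_qq(-2)=-60, g_qq(3)=60.
Local minima occur where both diagonal entries positive: (-4, 3), (1, 3). Count: 2.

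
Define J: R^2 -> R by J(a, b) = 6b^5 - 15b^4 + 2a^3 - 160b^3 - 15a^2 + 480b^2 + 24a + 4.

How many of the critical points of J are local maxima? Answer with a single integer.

J separates as a function of a plus a function of b, so ∇J=0 decouples.
∂J/∂a = 6(a - 4)(a - 1) = 0 at a ∈ {1, 4}; ∂J/∂b = 30b(b - 4)(b - 2)(b + 4) = 0 at b ∈ {-4, 0, 2, 4}.
The Hessian is diagonal: diag(J_aa, J_bb). Second derivatives: J_aa(1)=-18, J_aa(4)=18; J_bb(-4)=-5760, J_bb(0)=960, J_bb(2)=-720, J_bb(4)=1920.
Local maxima occur where both diagonal entries negative: (1, -4), (1, 2). Count: 2.

2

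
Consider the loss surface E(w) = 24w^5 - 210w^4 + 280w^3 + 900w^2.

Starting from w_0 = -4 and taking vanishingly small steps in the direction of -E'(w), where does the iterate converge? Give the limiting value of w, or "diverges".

E'(w) = 120w(w - 5)(w - 3)(w + 1), so E'(-4) = 90720.
Gradient descent moves in the -E' direction, i.e. w is decreasing.
There is no critical point below w=-4, and E' keeps the same sign, so the iterate runs off to −∞.

diverges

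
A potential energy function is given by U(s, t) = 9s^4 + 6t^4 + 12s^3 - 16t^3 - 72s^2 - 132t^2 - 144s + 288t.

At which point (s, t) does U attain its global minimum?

U(s,t) separates as P(s) + Q(t), so its minimum is min P + min Q.
P'(s) = 36(s - 2)(s + 1)(s + 2) vanishes at s ∈ {-2, -1, 2}; Q'(t) = 24(t - 4)(t - 1)(t + 3) vanishes at t ∈ {-3, 1, 4}.
Local minima of P (where P''>0): P(-2)=48, P(2)=-336. Local minima of Q: Q(-3)=-1134, Q(4)=-448.
So the global minimum of U is P(2) + Q(-3) = -336 − 1134 = -1470, attained at (2, -3).

(2, -3)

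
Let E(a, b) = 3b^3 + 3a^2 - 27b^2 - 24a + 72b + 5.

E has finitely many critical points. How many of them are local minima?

1

E separates as a function of a plus a function of b, so ∇E=0 decouples.
∂E/∂a = 6(a - 4) = 0 at a ∈ {4}; ∂E/∂b = 9(b - 4)(b - 2) = 0 at b ∈ {2, 4}.
The Hessian is diagonal: diag(E_aa, E_bb). Second derivatives: E_aa(4)=6; E_bb(2)=-18, E_bb(4)=18.
Local minima occur where both diagonal entries positive: (4, 4). Count: 1.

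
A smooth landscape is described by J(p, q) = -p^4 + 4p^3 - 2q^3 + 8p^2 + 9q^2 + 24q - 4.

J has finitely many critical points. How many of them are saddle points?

3

J separates as a function of p plus a function of q, so ∇J=0 decouples.
∂J/∂p = -4p(p - 4)(p + 1) = 0 at p ∈ {-1, 0, 4}; ∂J/∂q = -6(q - 4)(q + 1) = 0 at q ∈ {-1, 4}.
The Hessian is diagonal: diag(J_pp, J_qq). Second derivatives: J_pp(-1)=-20, J_pp(0)=16, J_pp(4)=-80; J_qq(-1)=30, J_qq(4)=-30.
Saddle points occur where the two diagonal entries have opposite signs: (-1, -1), (0, 4), (4, -1). Count: 3.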